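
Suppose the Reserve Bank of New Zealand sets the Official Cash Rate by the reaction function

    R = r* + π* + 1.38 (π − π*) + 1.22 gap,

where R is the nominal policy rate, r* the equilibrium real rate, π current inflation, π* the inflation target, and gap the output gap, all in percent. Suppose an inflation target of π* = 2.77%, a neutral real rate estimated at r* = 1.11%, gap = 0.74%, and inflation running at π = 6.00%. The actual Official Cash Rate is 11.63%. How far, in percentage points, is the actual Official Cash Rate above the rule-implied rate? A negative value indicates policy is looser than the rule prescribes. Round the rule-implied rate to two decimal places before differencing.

2.39 pp

R = 1.11 + 2.77 + 1.38 × (6.00 − 2.77) + 1.22 × 0.74
   = 1.11 + 2.77 + 4.4574 + 0.9028 = 9.24
Deviation = 11.63 − 9.24 = 2.39 pp.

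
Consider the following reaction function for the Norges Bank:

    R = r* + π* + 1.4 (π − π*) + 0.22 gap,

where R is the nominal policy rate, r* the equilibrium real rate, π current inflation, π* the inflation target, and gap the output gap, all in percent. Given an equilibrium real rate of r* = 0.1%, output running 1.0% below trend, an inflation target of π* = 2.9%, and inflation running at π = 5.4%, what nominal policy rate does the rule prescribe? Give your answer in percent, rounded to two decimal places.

6.28%

Output 1.0% below potential → gap = -1.0.
R = 0.1 + 2.9 + 1.4 × (5.4 − 2.9) + 0.22 × (-1.0)
   = 0.1 + 2.9 + 3.5 − 0.22 = 6.28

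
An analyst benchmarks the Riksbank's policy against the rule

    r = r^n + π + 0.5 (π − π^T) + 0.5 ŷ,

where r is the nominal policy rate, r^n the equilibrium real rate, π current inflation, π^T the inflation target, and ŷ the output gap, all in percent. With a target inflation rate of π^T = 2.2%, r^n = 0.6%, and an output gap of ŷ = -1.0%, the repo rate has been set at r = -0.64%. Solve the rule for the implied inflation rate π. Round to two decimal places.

0.24%

Collecting π: r = r^n + (1 + 0.5) π − 0.5 π^T + 0.5 ŷ
1.5 π = -0.64 − 0.6 + 0.5 × 2.2 − 0.5 × (-1.0) = 0.36
π = 0.36 / 1.5 = 0.24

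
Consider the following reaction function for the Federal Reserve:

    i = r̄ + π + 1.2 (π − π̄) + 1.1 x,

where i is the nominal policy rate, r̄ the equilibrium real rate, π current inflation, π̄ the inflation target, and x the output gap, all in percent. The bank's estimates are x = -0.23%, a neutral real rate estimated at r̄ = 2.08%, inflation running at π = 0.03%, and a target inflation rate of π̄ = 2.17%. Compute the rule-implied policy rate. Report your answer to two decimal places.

-0.71%

i = 2.08 + 0.03 + 1.2 × (0.03 − 2.17) + 1.1 × (-0.23)
   = 2.08 + 0.03 − 2.568 − 0.253 = -0.71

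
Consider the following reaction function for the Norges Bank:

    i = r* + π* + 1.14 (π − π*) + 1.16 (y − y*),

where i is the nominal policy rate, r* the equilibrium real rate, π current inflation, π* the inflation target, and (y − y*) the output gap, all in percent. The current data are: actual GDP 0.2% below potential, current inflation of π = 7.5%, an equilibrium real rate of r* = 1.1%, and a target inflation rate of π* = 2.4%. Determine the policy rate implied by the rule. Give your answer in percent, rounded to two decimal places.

Output 0.2% below potential → (y − y*) = -0.2.
i = 1.1 + 2.4 + 1.14 × (7.5 − 2.4) + 1.16 × (-0.2)
   = 1.1 + 2.4 + 5.814 − 0.232 = 9.08

9.08%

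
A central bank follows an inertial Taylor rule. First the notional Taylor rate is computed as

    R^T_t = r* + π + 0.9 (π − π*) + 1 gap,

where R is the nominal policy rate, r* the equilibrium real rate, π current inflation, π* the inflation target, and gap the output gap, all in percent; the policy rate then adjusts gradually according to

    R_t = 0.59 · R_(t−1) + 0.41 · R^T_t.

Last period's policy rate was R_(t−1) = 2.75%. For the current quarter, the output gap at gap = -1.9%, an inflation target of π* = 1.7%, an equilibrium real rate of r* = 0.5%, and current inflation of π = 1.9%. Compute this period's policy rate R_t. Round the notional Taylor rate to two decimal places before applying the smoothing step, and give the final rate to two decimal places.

R^T_t = 0.5 + 1.9 + 0.9 × (1.9 − 1.7) + 1 × (-1.9)
   = 0.5 + 1.9 + 0.18 − 1.9 = 0.68
R_t = 0.59 × 2.75 + 0.41 × 0.68 = 1.6225 + 0.2788 = 1.90

1.90%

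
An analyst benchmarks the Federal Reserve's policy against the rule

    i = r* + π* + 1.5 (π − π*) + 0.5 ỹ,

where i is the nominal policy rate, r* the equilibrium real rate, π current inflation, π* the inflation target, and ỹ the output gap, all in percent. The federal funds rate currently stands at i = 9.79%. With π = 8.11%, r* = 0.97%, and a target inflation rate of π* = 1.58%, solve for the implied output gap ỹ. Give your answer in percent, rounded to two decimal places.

0.5 ỹ = 9.79 − 0.97 − 1.58 − 1.5 × (8.11 − 1.58) = -2.555
ỹ = -2.555 / 0.5 = -5.11

-5.11%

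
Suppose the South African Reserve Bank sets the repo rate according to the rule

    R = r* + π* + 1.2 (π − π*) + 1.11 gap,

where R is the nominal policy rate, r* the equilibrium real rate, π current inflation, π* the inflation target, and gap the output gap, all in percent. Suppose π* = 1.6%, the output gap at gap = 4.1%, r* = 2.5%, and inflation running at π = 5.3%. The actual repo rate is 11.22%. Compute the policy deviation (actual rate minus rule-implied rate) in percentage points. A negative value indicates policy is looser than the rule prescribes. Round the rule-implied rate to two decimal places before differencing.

-1.87 pp

R = 2.5 + 1.6 + 1.2 × (5.3 − 1.6) + 1.11 × 4.1
   = 2.5 + 1.6 + 4.44 + 4.551 = 13.09
Deviation = 11.22 − 13.09 = -1.87 pp.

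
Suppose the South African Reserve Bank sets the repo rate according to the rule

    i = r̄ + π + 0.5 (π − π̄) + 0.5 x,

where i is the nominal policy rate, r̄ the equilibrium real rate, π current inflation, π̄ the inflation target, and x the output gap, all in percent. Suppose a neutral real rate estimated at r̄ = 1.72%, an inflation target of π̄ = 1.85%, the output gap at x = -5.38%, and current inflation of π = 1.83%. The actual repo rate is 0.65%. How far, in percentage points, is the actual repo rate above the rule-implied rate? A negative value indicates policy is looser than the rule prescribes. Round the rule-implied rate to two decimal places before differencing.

i = 1.72 + 1.83 + 0.5 × (1.83 − 1.85) + 0.5 × (-5.38)
   = 1.72 + 1.83 − 0.01 − 2.69 = 0.85
Deviation = 0.65 − 0.85 = -0.20 pp.

-0.20 pp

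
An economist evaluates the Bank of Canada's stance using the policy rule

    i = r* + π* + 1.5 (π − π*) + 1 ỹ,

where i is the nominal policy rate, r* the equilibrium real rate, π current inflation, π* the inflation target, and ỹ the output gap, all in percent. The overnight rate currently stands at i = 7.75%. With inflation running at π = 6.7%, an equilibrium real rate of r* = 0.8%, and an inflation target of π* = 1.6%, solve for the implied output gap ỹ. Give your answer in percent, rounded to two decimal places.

-2.30%

1 ỹ = 7.75 − 0.8 − 1.6 − 1.5 × (6.7 − 1.6) = -2.3
ỹ = -2.3 / 1 = -2.30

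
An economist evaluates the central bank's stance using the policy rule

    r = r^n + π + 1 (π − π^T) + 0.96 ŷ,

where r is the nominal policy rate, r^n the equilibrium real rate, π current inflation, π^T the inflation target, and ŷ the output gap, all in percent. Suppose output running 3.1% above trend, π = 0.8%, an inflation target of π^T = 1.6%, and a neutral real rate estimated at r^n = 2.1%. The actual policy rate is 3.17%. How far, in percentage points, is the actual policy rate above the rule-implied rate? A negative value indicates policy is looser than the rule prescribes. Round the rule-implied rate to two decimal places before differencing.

-1.91 pp

Output 3.1% above potential → ŷ = 3.1.
r = 2.1 + 0.8 + 1 × (0.8 − 1.6) + 0.96 × 3.1
   = 2.1 + 0.8 − 0.8 + 2.976 = 5.08
Deviation = 3.17 − 5.08 = -1.91 pp.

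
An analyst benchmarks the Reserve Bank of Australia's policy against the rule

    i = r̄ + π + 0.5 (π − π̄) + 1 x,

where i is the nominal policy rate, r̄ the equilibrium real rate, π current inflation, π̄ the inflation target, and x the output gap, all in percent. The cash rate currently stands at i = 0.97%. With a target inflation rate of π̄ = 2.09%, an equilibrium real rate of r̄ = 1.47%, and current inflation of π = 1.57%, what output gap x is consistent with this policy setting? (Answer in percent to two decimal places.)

-1.81%

1 x = 0.97 − 1.47 − 1.57 − 0.5 × (1.57 − 2.09) = -1.81
x = -1.81 / 1 = -1.81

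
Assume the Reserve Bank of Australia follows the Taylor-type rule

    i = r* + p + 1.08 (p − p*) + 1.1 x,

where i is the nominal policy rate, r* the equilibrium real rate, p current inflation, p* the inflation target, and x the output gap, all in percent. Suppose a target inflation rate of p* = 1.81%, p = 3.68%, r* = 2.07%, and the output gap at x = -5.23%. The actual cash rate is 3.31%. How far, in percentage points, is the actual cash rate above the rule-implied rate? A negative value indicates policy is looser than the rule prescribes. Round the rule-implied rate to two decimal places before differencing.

i = 2.07 + 3.68 + 1.08 × (3.68 − 1.81) + 1.1 × (-5.23)
   = 2.07 + 3.68 + 2.0196 − 5.753 = 2.02
Deviation = 3.31 − 2.02 = 1.29 pp.

1.29 pp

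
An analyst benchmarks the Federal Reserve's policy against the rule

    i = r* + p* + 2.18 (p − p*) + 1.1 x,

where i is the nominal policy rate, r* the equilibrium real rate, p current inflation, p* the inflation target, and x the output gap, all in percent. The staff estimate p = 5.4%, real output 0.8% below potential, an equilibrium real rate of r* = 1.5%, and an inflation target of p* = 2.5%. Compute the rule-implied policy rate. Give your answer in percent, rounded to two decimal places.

Output 0.8% below potential → x = -0.8.
i = 1.5 + 2.5 + 2.18 × (5.4 − 2.5) + 1.1 × (-0.8)
   = 1.5 + 2.5 + 6.322 − 0.88 = 9.44

9.44%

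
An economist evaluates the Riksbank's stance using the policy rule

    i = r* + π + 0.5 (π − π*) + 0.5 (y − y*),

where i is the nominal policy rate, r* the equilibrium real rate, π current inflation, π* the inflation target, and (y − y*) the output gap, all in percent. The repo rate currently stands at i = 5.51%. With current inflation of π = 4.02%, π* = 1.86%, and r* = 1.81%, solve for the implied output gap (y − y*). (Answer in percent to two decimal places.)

0.5 (y − y*) = 5.51 − 1.81 − 4.02 − 0.5 × (4.02 − 1.86) = -1.4
(y − y*) = -1.4 / 0.5 = -2.80

-2.80%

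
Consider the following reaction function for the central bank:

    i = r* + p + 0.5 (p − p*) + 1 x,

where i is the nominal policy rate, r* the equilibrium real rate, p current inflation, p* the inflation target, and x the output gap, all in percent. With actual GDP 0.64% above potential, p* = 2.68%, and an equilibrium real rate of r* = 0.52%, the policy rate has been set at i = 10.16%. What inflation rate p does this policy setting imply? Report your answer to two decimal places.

Output 0.64% above potential → x = 0.64.
Collecting p: i = r* + (1 + 0.5) p − 0.5 p* + 1 x
1.5 p = 10.16 − 0.52 + 0.5 × 2.68 − 1 × 0.64 = 10.34
p = 10.34 / 1.5 = 6.89

6.89%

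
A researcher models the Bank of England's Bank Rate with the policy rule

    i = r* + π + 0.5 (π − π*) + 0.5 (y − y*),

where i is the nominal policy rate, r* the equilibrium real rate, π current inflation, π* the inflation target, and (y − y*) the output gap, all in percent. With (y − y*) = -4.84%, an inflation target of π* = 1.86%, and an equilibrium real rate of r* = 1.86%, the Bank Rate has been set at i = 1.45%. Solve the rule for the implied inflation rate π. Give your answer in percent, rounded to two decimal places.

Collecting π: i = r* + (1 + 0.5) π − 0.5 π* + 0.5 (y − y*)
1.5 π = 1.45 − 1.86 + 0.5 × 1.86 − 0.5 × (-4.84) = 2.94
π = 2.94 / 1.5 = 1.96

1.96%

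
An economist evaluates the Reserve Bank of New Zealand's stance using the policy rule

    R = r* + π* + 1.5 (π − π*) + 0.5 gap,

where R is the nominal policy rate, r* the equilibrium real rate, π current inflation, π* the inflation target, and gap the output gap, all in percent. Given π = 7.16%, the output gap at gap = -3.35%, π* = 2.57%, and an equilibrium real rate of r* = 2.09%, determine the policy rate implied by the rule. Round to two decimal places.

9.87%

R = 2.09 + 2.57 + 1.5 × (7.16 − 2.57) + 0.5 × (-3.35)
   = 2.09 + 2.57 + 6.885 − 1.675 = 9.87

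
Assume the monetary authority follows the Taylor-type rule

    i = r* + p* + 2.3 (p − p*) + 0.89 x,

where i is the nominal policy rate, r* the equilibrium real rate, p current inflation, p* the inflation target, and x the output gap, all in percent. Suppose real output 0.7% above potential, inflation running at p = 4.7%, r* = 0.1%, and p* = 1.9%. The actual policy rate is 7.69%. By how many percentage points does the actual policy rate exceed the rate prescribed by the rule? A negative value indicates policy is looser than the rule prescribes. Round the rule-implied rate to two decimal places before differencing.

Output 0.7% above potential → x = 0.7.
i = 0.1 + 1.9 + 2.3 × (4.7 − 1.9) + 0.89 × 0.7
   = 0.1 + 1.9 + 6.44 + 0.623 = 9.06
Deviation = 7.69 − 9.06 = -1.37 pp.

-1.37 pp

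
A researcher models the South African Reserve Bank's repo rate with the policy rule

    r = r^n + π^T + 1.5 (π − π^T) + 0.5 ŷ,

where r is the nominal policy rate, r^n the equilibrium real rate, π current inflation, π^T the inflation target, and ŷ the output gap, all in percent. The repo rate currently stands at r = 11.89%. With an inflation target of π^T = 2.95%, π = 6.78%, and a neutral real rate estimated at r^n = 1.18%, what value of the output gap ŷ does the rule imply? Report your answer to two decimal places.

4.03%

0.5 ŷ = 11.89 − 1.18 − 2.95 − 1.5 × (6.78 − 2.95) = 2.015
ŷ = 2.015 / 0.5 = 4.03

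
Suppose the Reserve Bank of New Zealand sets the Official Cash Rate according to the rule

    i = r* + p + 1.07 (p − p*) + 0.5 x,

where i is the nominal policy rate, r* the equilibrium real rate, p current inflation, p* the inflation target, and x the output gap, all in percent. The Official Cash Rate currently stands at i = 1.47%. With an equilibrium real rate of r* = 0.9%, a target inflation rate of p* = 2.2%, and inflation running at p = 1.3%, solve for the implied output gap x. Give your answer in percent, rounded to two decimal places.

0.47%

0.5 x = 1.47 − 0.9 − 1.3 − 1.07 × (1.3 − 2.2) = 0.233
x = 0.233 / 0.5 = 0.47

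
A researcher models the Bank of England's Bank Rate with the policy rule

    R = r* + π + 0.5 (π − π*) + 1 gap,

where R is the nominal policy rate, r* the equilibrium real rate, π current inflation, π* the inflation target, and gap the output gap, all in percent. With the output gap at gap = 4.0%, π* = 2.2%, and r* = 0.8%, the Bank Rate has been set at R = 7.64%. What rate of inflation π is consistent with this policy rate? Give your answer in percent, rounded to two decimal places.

Collecting π: R = r* + (1 + 0.5) π − 0.5 π* + 1 gap
1.5 π = 7.64 − 0.8 + 0.5 × 2.2 − 1 × 4.0 = 3.94
π = 3.94 / 1.5 = 2.63

2.63%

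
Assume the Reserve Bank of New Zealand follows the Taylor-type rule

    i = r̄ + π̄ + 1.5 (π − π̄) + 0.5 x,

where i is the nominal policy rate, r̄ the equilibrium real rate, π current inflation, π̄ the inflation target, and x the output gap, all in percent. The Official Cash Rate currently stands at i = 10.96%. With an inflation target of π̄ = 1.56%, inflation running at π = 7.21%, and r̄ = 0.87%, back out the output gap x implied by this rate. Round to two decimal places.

0.11%

0.5 x = 10.96 − 0.87 − 1.56 − 1.5 × (7.21 − 1.56) = 0.055
x = 0.055 / 0.5 = 0.11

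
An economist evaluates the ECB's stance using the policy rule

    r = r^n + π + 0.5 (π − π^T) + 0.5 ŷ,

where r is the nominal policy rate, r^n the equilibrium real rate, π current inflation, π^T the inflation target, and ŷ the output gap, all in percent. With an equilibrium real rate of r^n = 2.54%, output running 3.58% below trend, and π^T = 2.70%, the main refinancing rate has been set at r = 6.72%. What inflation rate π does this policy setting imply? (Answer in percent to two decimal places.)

4.88%

Output 3.58% below potential → ŷ = -3.58.
Collecting π: r = r^n + (1 + 0.5) π − 0.5 π^T + 0.5 ŷ
1.5 π = 6.72 − 2.54 + 0.5 × 2.70 − 0.5 × (-3.58) = 7.32
π = 7.32 / 1.5 = 4.88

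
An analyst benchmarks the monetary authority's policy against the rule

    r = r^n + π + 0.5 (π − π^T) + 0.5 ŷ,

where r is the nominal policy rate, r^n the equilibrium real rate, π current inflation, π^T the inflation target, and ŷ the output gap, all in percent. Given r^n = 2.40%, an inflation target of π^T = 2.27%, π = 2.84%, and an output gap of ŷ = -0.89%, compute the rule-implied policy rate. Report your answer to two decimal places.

r = 2.40 + 2.84 + 0.5 × (2.84 − 2.27) + 0.5 × (-0.89)
   = 2.40 + 2.84 + 0.285 − 0.445 = 5.08

5.08%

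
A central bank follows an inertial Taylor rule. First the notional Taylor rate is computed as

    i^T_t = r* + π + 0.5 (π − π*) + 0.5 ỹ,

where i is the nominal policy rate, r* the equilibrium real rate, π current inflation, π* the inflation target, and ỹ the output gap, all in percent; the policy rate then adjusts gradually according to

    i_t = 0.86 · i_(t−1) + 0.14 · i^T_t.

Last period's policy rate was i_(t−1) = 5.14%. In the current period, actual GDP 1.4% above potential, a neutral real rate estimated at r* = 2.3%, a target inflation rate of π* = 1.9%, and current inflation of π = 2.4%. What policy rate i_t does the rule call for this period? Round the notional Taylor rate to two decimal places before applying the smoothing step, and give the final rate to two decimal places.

Output 1.4% above potential → ỹ = 1.4.
i^T_t = 2.3 + 2.4 + 0.5 × (2.4 − 1.9) + 0.5 × 1.4
   = 2.3 + 2.4 + 0.25 + 0.7 = 5.65
i_t = 0.86 × 5.14 + 0.14 × 5.65 = 4.4204 + 0.791 = 5.21

5.21%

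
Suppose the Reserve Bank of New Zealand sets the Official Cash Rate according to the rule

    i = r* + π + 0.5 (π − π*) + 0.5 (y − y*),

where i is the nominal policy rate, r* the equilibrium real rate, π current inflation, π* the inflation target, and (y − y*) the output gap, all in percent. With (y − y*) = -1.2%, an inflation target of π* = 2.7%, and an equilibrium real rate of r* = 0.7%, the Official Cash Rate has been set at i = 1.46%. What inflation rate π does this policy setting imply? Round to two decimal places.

Collecting π: i = r* + (1 + 0.5) π − 0.5 π* + 0.5 (y − y*)
1.5 π = 1.46 − 0.7 + 0.5 × 2.7 − 0.5 × (-1.2) = 2.71
π = 2.71 / 1.5 = 1.81

1.81%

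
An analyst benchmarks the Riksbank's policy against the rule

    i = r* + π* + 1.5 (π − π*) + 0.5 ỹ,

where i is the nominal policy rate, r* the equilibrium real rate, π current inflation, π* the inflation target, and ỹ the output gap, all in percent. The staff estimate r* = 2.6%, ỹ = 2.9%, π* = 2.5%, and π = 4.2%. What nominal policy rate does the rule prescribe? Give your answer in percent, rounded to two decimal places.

9.10%

i = 2.6 + 2.5 + 1.5 × (4.2 − 2.5) + 0.5 × 2.9
   = 2.6 + 2.5 + 2.55 + 1.45 = 9.10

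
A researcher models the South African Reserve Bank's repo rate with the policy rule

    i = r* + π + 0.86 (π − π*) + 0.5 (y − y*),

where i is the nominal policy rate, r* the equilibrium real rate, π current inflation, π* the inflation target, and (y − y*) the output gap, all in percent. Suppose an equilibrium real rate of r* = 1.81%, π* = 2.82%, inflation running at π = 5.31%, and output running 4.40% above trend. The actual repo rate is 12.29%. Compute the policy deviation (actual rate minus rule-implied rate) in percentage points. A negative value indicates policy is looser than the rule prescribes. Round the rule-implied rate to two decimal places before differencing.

Output 4.40% above potential → (y − y*) = 4.40.
i = 1.81 + 5.31 + 0.86 × (5.31 − 2.82) + 0.5 × 4.40
   = 1.81 + 5.31 + 2.1414 + 2.2 = 11.46
Deviation = 12.29 − 11.46 = 0.83 pp.

0.83 pp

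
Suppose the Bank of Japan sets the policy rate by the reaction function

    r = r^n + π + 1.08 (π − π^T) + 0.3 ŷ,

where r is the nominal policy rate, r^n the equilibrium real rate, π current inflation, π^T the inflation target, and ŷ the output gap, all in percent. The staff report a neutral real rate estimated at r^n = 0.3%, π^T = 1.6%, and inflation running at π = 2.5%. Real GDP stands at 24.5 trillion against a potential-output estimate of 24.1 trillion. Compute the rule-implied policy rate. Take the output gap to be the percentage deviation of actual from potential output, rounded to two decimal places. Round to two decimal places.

Output gap = 100 × (24.5 − 24.1) / 24.1 = 1.66%.
r = 0.30 + 2.50 + 1.08 × (2.50 − 1.60) + 0.3 × 1.66
   = 0.30 + 2.5 + 0.972 + 0.498 = 4.27

4.27%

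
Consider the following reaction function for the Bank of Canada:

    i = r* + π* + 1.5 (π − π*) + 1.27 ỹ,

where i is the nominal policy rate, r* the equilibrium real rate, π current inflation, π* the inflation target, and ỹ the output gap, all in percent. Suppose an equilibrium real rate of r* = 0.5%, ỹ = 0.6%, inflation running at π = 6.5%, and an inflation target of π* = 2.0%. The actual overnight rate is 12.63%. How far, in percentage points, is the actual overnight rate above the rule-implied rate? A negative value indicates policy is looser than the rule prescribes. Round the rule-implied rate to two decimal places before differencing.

i = 0.5 + 2.0 + 1.5 × (6.5 − 2.0) + 1.27 × 0.6
   = 0.5 + 2 + 6.75 + 0.762 = 10.01
Deviation = 12.63 − 10.01 = 2.62 pp.

2.62 pp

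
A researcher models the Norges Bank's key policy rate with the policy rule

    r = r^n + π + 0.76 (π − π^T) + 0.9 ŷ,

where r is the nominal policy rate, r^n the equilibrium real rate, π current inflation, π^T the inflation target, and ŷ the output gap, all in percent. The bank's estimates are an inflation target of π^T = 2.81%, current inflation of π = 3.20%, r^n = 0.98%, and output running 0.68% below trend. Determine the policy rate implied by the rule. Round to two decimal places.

Output 0.68% below potential → ŷ = -0.68.
r = 0.98 + 3.20 + 0.76 × (3.20 − 2.81) + 0.9 × (-0.68)
   = 0.98 + 3.2 + 0.2964 − 0.612 = 3.86

3.86%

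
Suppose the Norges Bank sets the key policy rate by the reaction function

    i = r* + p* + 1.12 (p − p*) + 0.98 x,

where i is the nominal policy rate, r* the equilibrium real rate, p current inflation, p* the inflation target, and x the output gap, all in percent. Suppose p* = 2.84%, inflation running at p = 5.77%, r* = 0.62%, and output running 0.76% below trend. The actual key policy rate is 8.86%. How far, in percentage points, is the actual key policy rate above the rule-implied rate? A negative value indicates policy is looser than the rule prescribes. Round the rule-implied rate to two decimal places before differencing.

2.86 pp

Output 0.76% below potential → x = -0.76.
i = 0.62 + 2.84 + 1.12 × (5.77 − 2.84) + 0.98 × (-0.76)
   = 0.62 + 2.84 + 3.2816 − 0.7448 = 6.00
Deviation = 8.86 − 6.00 = 2.86 pp.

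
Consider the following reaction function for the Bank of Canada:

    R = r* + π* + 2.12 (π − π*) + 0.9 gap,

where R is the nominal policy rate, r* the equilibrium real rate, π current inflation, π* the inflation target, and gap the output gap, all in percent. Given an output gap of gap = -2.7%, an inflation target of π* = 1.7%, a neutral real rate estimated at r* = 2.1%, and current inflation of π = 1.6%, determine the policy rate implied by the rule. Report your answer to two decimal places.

R = 2.1 + 1.7 + 2.12 × (1.6 − 1.7) + 0.9 × (-2.7)
   = 2.1 + 1.7 − 0.212 − 2.43 = 1.16

1.16%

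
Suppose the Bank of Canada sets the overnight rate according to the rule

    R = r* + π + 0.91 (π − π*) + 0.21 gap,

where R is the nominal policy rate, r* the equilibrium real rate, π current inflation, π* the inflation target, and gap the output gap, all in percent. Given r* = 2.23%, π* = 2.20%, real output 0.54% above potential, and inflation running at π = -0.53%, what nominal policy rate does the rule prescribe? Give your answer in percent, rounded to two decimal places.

-0.67%

Output 0.54% above potential → gap = 0.54.
R = 2.23 + (-0.53) + 0.91 × (-0.53 − 2.20) + 0.21 × 0.54
   = 2.23 − 0.53 − 2.4843 + 0.1134 = -0.67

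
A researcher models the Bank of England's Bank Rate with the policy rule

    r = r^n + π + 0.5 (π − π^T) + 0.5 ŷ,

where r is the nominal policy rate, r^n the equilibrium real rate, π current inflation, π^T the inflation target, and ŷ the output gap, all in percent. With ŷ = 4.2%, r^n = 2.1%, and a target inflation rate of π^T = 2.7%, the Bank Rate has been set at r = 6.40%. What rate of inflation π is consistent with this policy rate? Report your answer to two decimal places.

Collecting π: r = r^n + (1 + 0.5) π − 0.5 π^T + 0.5 ŷ
1.5 π = 6.40 − 2.1 + 0.5 × 2.7 − 0.5 × 4.2 = 3.55
π = 3.55 / 1.5 = 2.37

2.37%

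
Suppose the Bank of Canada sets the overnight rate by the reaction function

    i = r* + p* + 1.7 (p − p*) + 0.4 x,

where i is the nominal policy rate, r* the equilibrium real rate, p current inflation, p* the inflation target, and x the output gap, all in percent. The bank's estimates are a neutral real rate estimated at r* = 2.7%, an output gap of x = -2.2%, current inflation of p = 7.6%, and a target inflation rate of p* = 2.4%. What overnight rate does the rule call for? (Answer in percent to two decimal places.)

i = 2.7 + 2.4 + 1.7 × (7.6 − 2.4) + 0.4 × (-2.2)
   = 2.7 + 2.4 + 8.84 − 0.88 = 13.06

13.06%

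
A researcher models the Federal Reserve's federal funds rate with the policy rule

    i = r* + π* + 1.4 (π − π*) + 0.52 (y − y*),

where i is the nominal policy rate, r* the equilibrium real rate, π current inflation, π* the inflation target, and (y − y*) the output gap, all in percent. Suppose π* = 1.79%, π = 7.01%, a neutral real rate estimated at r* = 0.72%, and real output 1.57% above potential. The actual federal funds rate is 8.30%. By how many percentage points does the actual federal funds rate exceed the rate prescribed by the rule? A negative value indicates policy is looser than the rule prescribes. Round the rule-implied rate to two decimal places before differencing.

Output 1.57% above potential → (y − y*) = 1.57.
i = 0.72 + 1.79 + 1.4 × (7.01 − 1.79) + 0.52 × 1.57
   = 0.72 + 1.79 + 7.308 + 0.8164 = 10.63
Deviation = 8.30 − 10.63 = -2.33 pp.

-2.33 pp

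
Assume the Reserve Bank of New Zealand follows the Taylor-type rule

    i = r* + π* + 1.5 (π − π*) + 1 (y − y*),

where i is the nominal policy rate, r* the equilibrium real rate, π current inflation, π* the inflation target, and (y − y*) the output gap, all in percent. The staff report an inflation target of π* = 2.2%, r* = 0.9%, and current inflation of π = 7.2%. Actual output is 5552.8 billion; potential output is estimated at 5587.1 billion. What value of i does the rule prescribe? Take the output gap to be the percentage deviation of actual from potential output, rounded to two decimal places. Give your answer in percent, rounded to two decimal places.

Output gap = 100 × (5552.8 − 5587.1) / 5587.1 = -0.61%.
i = 0.90 + 2.20 + 1.5 × (7.20 − 2.20) + 1 × (-0.61)
   = 0.90 + 2.2 + 7.5 − 0.61 = 9.99

9.99%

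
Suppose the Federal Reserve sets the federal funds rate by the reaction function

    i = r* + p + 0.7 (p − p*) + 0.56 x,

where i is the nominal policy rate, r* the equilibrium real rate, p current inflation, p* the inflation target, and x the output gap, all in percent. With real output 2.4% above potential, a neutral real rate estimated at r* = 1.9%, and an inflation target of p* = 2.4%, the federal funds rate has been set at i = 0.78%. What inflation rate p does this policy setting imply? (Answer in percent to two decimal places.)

Output 2.4% above potential → x = 2.4.
Collecting p: i = r* + (1 + 0.7) p − 0.7 p* + 0.56 x
1.7 p = 0.78 − 1.9 + 0.7 × 2.4 − 0.56 × 2.4 = -0.784
p = -0.784 / 1.7 = -0.46

-0.46%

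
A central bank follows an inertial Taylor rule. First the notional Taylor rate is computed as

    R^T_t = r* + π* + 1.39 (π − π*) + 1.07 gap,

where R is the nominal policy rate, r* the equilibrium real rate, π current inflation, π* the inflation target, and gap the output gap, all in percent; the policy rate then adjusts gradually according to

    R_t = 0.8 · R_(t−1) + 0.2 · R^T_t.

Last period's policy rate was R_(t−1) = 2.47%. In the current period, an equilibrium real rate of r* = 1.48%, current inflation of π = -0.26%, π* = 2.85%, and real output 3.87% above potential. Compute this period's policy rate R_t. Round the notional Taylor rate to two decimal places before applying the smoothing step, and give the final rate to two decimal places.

Output 3.87% above potential → gap = 3.87.
R^T_t = 1.48 + 2.85 + 1.39 × (-0.26 − 2.85) + 1.07 × 3.87
   = 1.48 + 2.85 − 4.3229 + 4.1409 = 4.15
R_t = 0.8 × 2.47 + 0.2 × 4.15 = 1.976 + 0.83 = 2.81

2.81%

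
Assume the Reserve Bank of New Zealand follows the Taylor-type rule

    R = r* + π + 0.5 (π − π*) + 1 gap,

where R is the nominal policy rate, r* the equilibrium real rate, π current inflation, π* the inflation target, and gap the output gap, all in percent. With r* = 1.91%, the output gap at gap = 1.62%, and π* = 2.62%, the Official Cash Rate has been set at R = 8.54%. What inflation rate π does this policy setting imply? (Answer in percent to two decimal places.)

4.21%

Collecting π: R = r* + (1 + 0.5) π − 0.5 π* + 1 gap
1.5 π = 8.54 − 1.91 + 0.5 × 2.62 − 1 × 1.62 = 6.32
π = 6.32 / 1.5 = 4.21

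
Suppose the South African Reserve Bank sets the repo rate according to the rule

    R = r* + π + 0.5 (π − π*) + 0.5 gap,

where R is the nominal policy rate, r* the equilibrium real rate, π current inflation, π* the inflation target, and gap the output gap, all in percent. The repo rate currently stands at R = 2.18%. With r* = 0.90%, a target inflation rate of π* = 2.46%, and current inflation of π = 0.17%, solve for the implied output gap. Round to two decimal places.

0.5 gap = 2.18 − 0.90 − 0.17 − 0.5 × (0.17 − 2.46) = 2.255
gap = 2.255 / 0.5 = 4.51

4.51%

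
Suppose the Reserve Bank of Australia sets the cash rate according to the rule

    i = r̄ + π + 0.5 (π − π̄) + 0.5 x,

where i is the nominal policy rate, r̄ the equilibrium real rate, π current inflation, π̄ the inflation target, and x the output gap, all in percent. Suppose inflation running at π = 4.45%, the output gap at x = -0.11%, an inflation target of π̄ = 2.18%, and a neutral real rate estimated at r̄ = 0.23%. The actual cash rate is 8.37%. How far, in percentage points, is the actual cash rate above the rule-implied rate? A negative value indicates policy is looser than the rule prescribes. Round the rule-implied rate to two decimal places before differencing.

2.61 pp

i = 0.23 + 4.45 + 0.5 × (4.45 − 2.18) + 0.5 × (-0.11)
   = 0.23 + 4.45 + 1.135 − 0.055 = 5.76
Deviation = 8.37 − 5.76 = 2.61 pp.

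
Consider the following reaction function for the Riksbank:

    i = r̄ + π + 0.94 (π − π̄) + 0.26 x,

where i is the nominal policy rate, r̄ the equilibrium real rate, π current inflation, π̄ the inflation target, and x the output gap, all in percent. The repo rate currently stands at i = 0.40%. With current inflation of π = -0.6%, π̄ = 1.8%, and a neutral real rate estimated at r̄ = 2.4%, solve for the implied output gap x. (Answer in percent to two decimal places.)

3.29%

0.26 x = 0.40 − 2.4 − (-0.6) − 0.94 × ((-0.6) − 1.8) = 0.856
x = 0.856 / 0.26 = 3.29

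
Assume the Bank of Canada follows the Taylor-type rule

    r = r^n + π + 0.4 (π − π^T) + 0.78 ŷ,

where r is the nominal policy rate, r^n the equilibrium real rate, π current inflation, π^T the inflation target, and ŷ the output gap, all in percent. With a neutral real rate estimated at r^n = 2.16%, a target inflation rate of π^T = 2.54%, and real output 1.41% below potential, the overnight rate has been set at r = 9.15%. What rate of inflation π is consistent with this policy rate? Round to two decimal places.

6.50%

Output 1.41% below potential → ŷ = -1.41.
Collecting π: r = r^n + (1 + 0.4) π − 0.4 π^T + 0.78 ŷ
1.4 π = 9.15 − 2.16 + 0.4 × 2.54 − 0.78 × (-1.41) = 9.1058
π = 9.1058 / 1.4 = 6.50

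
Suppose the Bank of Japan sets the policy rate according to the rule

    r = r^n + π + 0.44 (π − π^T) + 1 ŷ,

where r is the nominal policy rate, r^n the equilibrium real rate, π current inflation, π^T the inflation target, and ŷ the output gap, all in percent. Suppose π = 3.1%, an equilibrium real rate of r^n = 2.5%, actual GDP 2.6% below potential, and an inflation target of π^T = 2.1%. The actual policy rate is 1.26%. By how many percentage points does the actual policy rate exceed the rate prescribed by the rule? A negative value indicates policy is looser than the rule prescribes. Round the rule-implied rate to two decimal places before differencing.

-2.18 pp

Output 2.6% below potential → ŷ = -2.6.
r = 2.5 + 3.1 + 0.44 × (3.1 − 2.1) + 1 × (-2.6)
   = 2.5 + 3.1 + 0.44 − 2.6 = 3.44
Deviation = 1.26 − 3.44 = -2.18 pp.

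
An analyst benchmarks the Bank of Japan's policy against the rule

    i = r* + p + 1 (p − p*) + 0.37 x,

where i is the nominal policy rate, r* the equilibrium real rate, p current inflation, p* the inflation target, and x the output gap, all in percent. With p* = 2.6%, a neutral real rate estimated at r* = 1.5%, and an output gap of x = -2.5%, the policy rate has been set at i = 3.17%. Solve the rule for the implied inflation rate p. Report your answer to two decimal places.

Collecting p: i = r* + (1 + 1) p − 1 p* + 0.37 x
2 p = 3.17 − 1.5 + 1 × 2.6 − 0.37 × (-2.5) = 5.195
p = 5.195 / 2 = 2.60

2.60%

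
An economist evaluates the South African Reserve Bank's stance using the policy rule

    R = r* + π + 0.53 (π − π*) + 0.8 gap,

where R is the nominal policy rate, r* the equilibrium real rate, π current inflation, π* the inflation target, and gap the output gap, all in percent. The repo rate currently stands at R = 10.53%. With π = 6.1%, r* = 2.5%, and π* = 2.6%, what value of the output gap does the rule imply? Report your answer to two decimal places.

0.8 gap = 10.53 − 2.5 − 6.1 − 0.53 × (6.1 − 2.6) = 0.075
gap = 0.075 / 0.8 = 0.09

0.09%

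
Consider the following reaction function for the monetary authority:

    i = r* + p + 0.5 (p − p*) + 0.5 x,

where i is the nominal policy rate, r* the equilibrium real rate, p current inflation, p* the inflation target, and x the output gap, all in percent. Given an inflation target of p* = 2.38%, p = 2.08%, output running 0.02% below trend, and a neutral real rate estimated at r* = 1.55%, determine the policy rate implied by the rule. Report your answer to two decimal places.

3.47%

Output 0.02% below potential → x = -0.02.
i = 1.55 + 2.08 + 0.5 × (2.08 − 2.38) + 0.5 × (-0.02)
   = 1.55 + 2.08 − 0.15 − 0.01 = 3.47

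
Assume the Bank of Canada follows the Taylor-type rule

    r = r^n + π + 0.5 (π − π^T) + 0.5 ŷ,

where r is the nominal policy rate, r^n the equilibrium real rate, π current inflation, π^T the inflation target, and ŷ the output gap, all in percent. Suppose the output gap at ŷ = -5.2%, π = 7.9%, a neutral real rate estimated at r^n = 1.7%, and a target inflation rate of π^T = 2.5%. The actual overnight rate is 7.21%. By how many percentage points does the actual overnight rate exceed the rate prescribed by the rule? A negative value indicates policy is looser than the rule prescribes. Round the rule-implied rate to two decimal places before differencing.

-2.49 pp

r = 1.7 + 7.9 + 0.5 × (7.9 − 2.5) + 0.5 × (-5.2)
   = 1.7 + 7.9 + 2.7 − 2.6 = 9.70
Deviation = 7.21 − 9.70 = -2.49 pp.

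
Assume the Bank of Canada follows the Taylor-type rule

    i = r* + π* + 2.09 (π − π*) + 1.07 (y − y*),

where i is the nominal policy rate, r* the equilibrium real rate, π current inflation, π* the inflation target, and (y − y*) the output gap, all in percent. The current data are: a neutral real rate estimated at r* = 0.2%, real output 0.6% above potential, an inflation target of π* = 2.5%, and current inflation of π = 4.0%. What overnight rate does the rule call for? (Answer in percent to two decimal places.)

6.48%

Output 0.6% above potential → (y − y*) = 0.6.
i = 0.2 + 2.5 + 2.09 × (4.0 − 2.5) + 1.07 × 0.6
   = 0.2 + 2.5 + 3.135 + 0.642 = 6.48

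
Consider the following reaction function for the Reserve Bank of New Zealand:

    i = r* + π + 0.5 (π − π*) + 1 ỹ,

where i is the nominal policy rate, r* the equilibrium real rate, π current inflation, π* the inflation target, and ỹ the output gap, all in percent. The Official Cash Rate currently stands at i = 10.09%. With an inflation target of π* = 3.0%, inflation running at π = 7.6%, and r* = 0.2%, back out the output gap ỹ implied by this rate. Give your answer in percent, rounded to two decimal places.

1 ỹ = 10.09 − 0.2 − 7.6 − 0.5 × (7.6 − 3.0) = -0.01
ỹ = -0.01 / 1 = -0.01

-0.01%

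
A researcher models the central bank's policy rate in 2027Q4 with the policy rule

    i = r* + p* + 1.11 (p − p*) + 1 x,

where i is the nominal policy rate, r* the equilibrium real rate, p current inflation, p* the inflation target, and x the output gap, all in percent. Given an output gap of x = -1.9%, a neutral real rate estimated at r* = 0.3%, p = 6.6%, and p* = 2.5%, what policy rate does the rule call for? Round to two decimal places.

5.45%

i = 0.3 + 2.5 + 1.11 × (6.6 − 2.5) + 1 × (-1.9)
   = 0.3 + 2.5 + 4.551 − 1.9 = 5.45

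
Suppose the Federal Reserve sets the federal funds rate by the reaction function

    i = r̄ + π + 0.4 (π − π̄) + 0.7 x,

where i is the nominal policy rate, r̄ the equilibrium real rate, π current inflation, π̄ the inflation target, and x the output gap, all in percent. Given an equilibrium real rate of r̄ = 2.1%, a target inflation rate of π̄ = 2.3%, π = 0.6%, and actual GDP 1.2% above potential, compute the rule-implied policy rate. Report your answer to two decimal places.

2.86%

Output 1.2% above potential → x = 1.2.
i = 2.1 + 0.6 + 0.4 × (0.6 − 2.3) + 0.7 × 1.2
   = 2.1 + 0.6 − 0.68 + 0.84 = 2.86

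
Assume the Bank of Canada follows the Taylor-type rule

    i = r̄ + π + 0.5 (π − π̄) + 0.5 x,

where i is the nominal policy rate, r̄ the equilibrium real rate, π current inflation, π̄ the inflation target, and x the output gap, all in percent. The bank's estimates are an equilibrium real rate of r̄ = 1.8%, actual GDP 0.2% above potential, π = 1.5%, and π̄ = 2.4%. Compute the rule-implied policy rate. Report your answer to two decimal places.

Output 0.2% above potential → x = 0.2.
i = 1.8 + 1.5 + 0.5 × (1.5 − 2.4) + 0.5 × 0.2
   = 1.8 + 1.5 − 0.45 + 0.1 = 2.95

2.95%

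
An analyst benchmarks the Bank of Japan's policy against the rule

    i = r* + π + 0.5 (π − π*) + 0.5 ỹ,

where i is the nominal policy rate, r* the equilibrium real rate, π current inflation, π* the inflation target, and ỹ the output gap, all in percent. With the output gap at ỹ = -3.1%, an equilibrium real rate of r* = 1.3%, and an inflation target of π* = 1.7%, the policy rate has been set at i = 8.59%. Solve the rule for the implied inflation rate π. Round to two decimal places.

6.46%

Collecting π: i = r* + (1 + 0.5) π − 0.5 π* + 0.5 ỹ
1.5 π = 8.59 − 1.3 + 0.5 × 1.7 − 0.5 × (-3.1) = 9.69
π = 9.69 / 1.5 = 6.46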